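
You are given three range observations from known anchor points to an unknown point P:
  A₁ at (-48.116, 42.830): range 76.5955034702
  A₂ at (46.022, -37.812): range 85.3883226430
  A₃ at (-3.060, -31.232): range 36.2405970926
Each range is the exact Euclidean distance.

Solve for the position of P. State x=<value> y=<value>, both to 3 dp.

x=-39.244 y=-33.250

eq1: (x + 48.116)² + (y − 42.830)² = 76.5955034702²
eq2: (x − 46.022)² + (y + 37.812)² = 85.3883226430²
eq3: (x + 3.060)² + (y + 31.232)² = 36.2405970926²
eq2−eq3, eq2−eq1 (x²,y² cancel):
  -98.164·x + 13.160·y = 3414.814362
  -188.276·x + 161.284·y = 2026.081020
det = -98.164·161.284 − 13.160·-188.276 = -13354.570416
x = (3414.814362·161.284 − 13.160·2026.081020) / -13354.570416 = -39.244369
y = (-98.164·2026.081020 − 3414.814362·-188.276) / -13354.570416 = -33.249993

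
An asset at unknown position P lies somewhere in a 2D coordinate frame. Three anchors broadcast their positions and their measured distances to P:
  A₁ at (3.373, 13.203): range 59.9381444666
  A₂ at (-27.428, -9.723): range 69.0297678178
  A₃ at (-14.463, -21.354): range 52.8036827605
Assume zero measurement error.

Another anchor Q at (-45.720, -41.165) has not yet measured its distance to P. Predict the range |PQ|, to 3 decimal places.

81.752

eq1: (x − 3.373)² + (y − 13.203)² = 59.9381444666²
eq2: (x + 27.428)² + (y + 9.723)² = 69.0297678178²
eq3: (x + 14.463)² + (y + 21.354)² = 52.8036827605²
eq1−eq2, eq1−eq3 (x²,y² cancel):
  -61.602·x − 45.852·y = -511.392108
  -35.672·x − 69.114·y = 1283.827596
det = -61.602·-69.114 − -45.852·-35.672 = 2621.928084
x = (-511.392108·-69.114 − -45.852·1283.827596) / 2621.928084 = 35.931732
y = (-61.602·1283.827596 − -511.392108·-35.672) / 2621.928084 = -37.121051
|P − Q| = √((35.931732 − -45.720)² + (-37.121051 − -41.165)²) = 81.751813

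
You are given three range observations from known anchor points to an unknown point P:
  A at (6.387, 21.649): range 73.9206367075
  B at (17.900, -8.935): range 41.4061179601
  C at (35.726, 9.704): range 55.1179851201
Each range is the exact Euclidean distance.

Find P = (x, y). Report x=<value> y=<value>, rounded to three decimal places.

eq1: (x − 6.387)² + (y − 21.649)² = 73.9206367075²
eq2: (x − 17.900)² + (y + 8.935)² = 41.4061179601²
eq3: (x − 35.726)² + (y − 9.704)² = 55.1179851201²
eq2−eq1, eq2−eq3 (x²,y² cancel):
  -23.026·x + 61.168·y = -3640.565182
  35.652·x + 37.278·y = -353.255212
det = -23.026·37.278 − 61.168·35.652 = -3039.124764
x = (-3640.565182·37.278 − 61.168·-353.255212) / -3039.124764 = 37.545373
y = (-23.026·-353.255212 − -3640.565182·35.652) / -3039.124764 = -45.383949

x=37.545 y=-45.384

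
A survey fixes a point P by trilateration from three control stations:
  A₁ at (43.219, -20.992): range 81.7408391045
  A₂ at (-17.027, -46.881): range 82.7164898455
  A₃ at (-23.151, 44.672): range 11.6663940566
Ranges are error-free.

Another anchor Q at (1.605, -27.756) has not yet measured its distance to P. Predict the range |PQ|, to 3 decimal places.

65.852

eq1: (x − 43.219)² + (y + 20.992)² = 81.7408391045²
eq2: (x + 17.027)² + (y + 46.881)² = 82.7164898455²
eq3: (x + 23.151)² + (y − 44.672)² = 11.6663940566²
eq1−eq3, eq1−eq2 (x²,y² cancel):
  -132.740·x + 131.328·y = 6768.470387
  -120.492·x − 51.778·y = 18.747950
det = -132.740·-51.778 − 131.328·-120.492 = 22696.985096
x = (6768.470387·-51.778 − 131.328·18.747950) / 22696.985096 = -15.549201
y = (-132.740·18.747950 − 6768.470387·-120.492) / 22696.985096 = 35.822288
|P − Q| = √((-15.549201 − 1.605)² + (35.822288 − -27.756)²) = 65.851844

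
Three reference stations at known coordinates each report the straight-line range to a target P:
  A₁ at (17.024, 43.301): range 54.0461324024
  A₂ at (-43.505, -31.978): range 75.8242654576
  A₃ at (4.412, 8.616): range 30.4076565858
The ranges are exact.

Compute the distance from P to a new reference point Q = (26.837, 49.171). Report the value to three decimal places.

eq1: (x − 17.024)² + (y − 43.301)² = 54.0461324024²
eq2: (x + 43.505)² + (y + 31.978)² = 75.8242654576²
eq3: (x − 4.412)² + (y − 8.616)² = 30.4076565858²
eq2−eq3, eq2−eq1 (x²,y² cancel):
  95.834·x + 81.188·y = 2003.117344
  121.058·x + 150.558·y = 2077.850473
det = 95.834·150.558 − 81.188·121.058 = 4600.118468
x = (2003.117344·150.558 − 81.188·2077.850473) / 4600.118468 = 28.888129
y = (95.834·2077.850473 − 2003.117344·121.058) / 4600.118468 = -9.426857
|P − Q| = √((28.888129 − 26.837)² + (-9.426857 − 49.171)²) = 58.633744

58.634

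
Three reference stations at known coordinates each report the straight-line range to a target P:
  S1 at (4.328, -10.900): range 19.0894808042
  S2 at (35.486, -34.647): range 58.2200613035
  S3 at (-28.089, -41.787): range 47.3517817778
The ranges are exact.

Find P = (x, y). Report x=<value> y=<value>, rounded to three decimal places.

eq1: (x − 4.328)² + (y + 10.900)² = 19.0894808042²
eq2: (x − 35.486)² + (y + 34.647)² = 58.2200613035²
eq3: (x + 28.089)² + (y + 41.787)² = 47.3517817778²
eq1−eq2, eq1−eq3 (x²,y² cancel):
  62.316·x − 47.494·y = -703.038040
  -64.834·x − 61.774·y = 519.820746
det = 62.316·-61.774 − -47.494·-64.834 = -6928.734580
x = (-703.038040·-61.774 − -47.494·519.820746) / -6928.734580 = -9.831209
y = (62.316·519.820746 − -703.038040·-64.834) / -6928.734580 = 1.903323

x=-9.831 y=1.903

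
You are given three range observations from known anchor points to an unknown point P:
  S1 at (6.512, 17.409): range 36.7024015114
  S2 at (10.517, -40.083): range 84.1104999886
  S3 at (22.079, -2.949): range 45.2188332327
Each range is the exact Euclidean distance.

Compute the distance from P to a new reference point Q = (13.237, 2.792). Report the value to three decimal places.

43.480

eq1: (x − 6.512)² + (y − 17.409)² = 36.7024015114²
eq2: (x − 10.517)² + (y + 40.083)² = 84.1104999886²
eq3: (x − 22.079)² + (y + 2.949)² = 45.2188332327²
eq1−eq2, eq1−eq3 (x²,y² cancel):
  8.010·x − 114.984·y = -4355.735179
  31.134·x − 40.716·y = -546.977185
det = 8.010·-40.716 − -114.984·31.134 = 3253.776696
x = (-4355.735179·-40.716 − -114.984·-546.977185) / 3253.776696 = 35.175889
y = (8.010·-546.977185 − -4355.735179·31.134) / 3253.776696 = 40.331647
|P − Q| = √((35.175889 − 13.237)² + (40.331647 − 2.792)²) = 43.480340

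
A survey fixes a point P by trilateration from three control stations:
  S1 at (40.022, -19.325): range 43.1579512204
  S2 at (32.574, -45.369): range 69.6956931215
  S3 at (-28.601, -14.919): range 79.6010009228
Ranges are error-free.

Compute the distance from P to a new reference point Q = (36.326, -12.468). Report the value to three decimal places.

eq1: (x − 40.022)² + (y + 19.325)² = 43.1579512204²
eq2: (x − 32.574)² + (y + 45.369)² = 69.6956931215²
eq3: (x + 28.601)² + (y + 14.919)² = 79.6010009228²
eq1−eq3, eq1−eq2 (x²,y² cancel):
  -137.246·x + 8.812·y = -5408.332941
  -14.896·x − 52.088·y = -1850.685358
det = -137.246·-52.088 − 8.812·-14.896 = 7280.133200
x = (-5408.332941·-52.088 − 8.812·-1850.685358) / 7280.133200 = 40.935719
y = (-137.246·-1850.685358 − -5408.332941·-14.896) / 7280.133200 = 23.823278
|P − Q| = √((40.935719 − 36.326)² + (23.823278 − -12.468)²) = 36.582870

36.583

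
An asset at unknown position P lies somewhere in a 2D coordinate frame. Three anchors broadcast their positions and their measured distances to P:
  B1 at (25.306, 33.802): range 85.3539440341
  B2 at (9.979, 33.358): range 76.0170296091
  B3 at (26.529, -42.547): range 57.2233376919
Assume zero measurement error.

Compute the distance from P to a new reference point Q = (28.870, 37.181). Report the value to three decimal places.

90.236

eq1: (x − 25.306)² + (y − 33.802)² = 85.3539440341²
eq2: (x − 9.979)² + (y − 33.358)² = 76.0170296091²
eq3: (x − 26.529)² + (y + 42.547)² = 57.2233376919²
eq2−eq1, eq2−eq3 (x²,y² cancel):
  30.654·x + 0.888·y = -936.074737
  33.100·x − 151.810·y = 3805.776859
det = 30.654·-151.810 − 0.888·33.100 = -4682.976540
x = (-936.074737·-151.810 − 0.888·3805.776859) / -4682.976540 = -29.623462
y = (30.654·3805.776859 − -936.074737·33.100) / -4682.976540 = -31.528315
|P − Q| = √((-29.623462 − 28.870)² + (-31.528315 − 37.181)²) = 90.235553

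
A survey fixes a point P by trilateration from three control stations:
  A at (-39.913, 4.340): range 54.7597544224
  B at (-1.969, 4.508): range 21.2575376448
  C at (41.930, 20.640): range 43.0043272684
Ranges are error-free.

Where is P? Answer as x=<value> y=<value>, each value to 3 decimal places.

x=12.686 y=-10.890

eq1: (x + 39.913)² + (y − 4.340)² = 54.7597544224²
eq2: (x + 1.969)² + (y − 4.508)² = 21.2575376448²
eq3: (x − 41.930)² + (y − 20.640)² = 43.0043272684²
eq3−eq2, eq3−eq1 (x²,y² cancel):
  -87.798·x − 32.264·y = -762.446218
  -163.686·x − 32.600·y = -1721.509872
det = -87.798·-32.600 − -32.264·-163.686 = -2418.950304
x = (-762.446218·-32.600 − -32.264·-1721.509872) / -2418.950304 = 12.686101
y = (-87.798·-1721.509872 − -762.446218·-163.686) / -2418.950304 = -10.890406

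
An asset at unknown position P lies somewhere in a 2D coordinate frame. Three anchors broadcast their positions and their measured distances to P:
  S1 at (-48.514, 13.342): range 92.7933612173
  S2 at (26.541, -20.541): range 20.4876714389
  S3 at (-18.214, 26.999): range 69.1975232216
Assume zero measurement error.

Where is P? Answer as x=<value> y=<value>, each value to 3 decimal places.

eq1: (x + 48.514)² + (y − 13.342)² = 92.7933612173²
eq2: (x − 26.541)² + (y + 20.541)² = 20.4876714389²
eq3: (x + 18.214)² + (y − 26.999)² = 69.1975232216²
eq1−eq3, eq1−eq2 (x²,y² cancel):
  60.600·x + 27.314·y = 2351.389303
  150.110·x − 67.766·y = 6785.603407
det = 60.600·-67.766 − 27.314·150.110 = -8206.724140
x = (2351.389303·-67.766 − 27.314·6785.603407) / -8206.724140 = 42.000464
y = (60.600·6785.603407 − 2351.389303·150.110) / -8206.724140 = -7.096683

x=42.000 y=-7.097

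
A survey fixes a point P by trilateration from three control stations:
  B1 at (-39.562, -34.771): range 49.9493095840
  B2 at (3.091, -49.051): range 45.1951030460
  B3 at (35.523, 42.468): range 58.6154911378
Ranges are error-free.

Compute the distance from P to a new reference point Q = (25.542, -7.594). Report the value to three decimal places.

26.028

eq1: (x + 39.562)² + (y + 34.771)² = 49.9493095840²
eq2: (x − 3.091)² + (y + 49.051)² = 45.1951030460²
eq3: (x − 35.523)² + (y − 42.468)² = 58.6154911378²
eq3−eq2, eq3−eq1 (x²,y² cancel):
  -64.864·x − 183.038·y = 743.318791
  -150.170·x − 154.478·y = 649.602005
det = -64.864·-154.478 − -183.038·-150.170 = -17466.755468
x = (743.318791·-154.478 − -183.038·649.602005) / -17466.755468 = -0.233326
y = (-64.864·649.602005 − 743.318791·-150.170) / -17466.755468 = -3.978323
|P − Q| = √((-0.233326 − 25.542)² + (-3.978323 − -7.594)²) = 26.027688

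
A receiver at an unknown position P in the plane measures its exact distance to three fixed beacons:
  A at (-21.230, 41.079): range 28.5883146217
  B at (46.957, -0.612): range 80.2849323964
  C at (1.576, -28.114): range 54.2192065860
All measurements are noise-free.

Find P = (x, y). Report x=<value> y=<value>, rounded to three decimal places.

x=-31.883 y=14.550

eq1: (x + 21.230)² + (y − 41.079)² = 28.5883146217²
eq2: (x − 46.957)² + (y + 0.612)² = 80.2849323964²
eq3: (x − 1.576)² + (y + 28.114)² = 54.2192065860²
eq1−eq3, eq1−eq2 (x²,y² cancel):
  45.612·x − 138.386·y = -3467.746999
  136.374·x − 83.382·y = -5561.241385
det = 45.612·-83.382 − -138.386·136.374 = 15069.032580
x = (-3467.746999·-83.382 − -138.386·-5561.241385) / 15069.032580 = -31.883286
y = (45.612·-5561.241385 − -3467.746999·136.374) / 15069.032580 = 14.549785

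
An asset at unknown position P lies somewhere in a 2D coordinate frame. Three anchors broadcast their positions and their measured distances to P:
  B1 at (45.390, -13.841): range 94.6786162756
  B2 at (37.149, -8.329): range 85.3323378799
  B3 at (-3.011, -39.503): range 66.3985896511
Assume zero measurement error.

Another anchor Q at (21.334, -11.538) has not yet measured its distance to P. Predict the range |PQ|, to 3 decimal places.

70.989

eq1: (x − 45.390)² + (y + 13.841)² = 94.6786162756²
eq2: (x − 37.149)² + (y + 8.329)² = 85.3323378799²
eq3: (x + 3.011)² + (y + 39.503)² = 66.3985896511²
eq3−eq2, eq3−eq1 (x²,y² cancel):
  80.320·x + 62.348·y = -2992.967868
  96.802·x + 51.324·y = -3872.995421
det = 80.320·51.324 − 62.348·96.802 = -1913.067416
x = (-2992.967868·51.324 − 62.348·-3872.995421) / -1913.067416 = -45.927517
y = (80.320·-3872.995421 − -2992.967868·96.802) / -1913.067416 = 11.162030
|P − Q| = √((-45.927517 − 21.334)² + (11.162030 − -11.538)²) = 70.988753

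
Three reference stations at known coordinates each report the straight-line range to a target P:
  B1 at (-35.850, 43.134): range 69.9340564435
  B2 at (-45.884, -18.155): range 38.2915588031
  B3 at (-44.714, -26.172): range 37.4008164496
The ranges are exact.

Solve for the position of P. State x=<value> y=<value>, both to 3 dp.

x=-7.690 y=-20.880

eq1: (x + 35.850)² + (y − 43.134)² = 69.9340564435²
eq2: (x + 45.884)² + (y + 18.155)² = 38.2915588031²
eq3: (x + 44.714)² + (y + 26.172)² = 37.4008164496²
eq3−eq2, eq3−eq1 (x²,y² cancel):
  -2.340·x + 16.034·y = -316.792303
  17.728·x + 138.612·y = -3030.502104
det = -2.340·138.612 − 16.034·17.728 = -608.602832
x = (-316.792303·138.612 − 16.034·-3030.502104) / -608.602832 = -7.689507
y = (-2.340·-3030.502104 − -316.792303·17.728) / -608.602832 = -20.879740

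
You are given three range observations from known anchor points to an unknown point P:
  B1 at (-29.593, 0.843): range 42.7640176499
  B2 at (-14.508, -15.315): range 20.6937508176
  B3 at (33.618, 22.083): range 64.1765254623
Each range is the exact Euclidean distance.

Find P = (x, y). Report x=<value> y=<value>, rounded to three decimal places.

x=-1.653 y=-31.532

eq1: (x + 29.593)² + (y − 0.843)² = 42.7640176499²
eq2: (x + 14.508)² + (y + 15.315)² = 20.6937508176²
eq3: (x − 33.618)² + (y − 22.083)² = 64.1765254623²
eq3−eq2, eq3−eq1 (x²,y² cancel):
  -96.252·x − 74.796·y = 2517.597574
  -126.422·x − 42.480·y = 1548.492700
det = -96.252·-42.480 − -74.796·-126.422 = -5367.074952
x = (2517.597574·-42.480 − -74.796·1548.492700) / -5367.074952 = -1.653324
y = (-96.252·1548.492700 − 2517.597574·-126.422) / -5367.074952 = -31.531924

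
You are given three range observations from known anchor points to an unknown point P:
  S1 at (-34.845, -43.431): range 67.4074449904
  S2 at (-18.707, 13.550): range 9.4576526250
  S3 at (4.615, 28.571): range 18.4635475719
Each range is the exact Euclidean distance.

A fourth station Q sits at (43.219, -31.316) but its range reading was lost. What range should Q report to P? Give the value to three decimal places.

eq1: (x + 34.845)² + (y + 43.431)² = 67.4074449904²
eq2: (x + 18.707)² + (y − 13.550)² = 9.4576526250²
eq3: (x − 4.615)² + (y − 28.571)² = 18.4635475719²
eq3−eq2, eq3−eq1 (x²,y² cancel):
  -46.644·x − 30.042·y = -52.590521
  -78.920·x − 144.004·y = -1940.035531
det = -46.644·-144.004 − -30.042·-78.920 = 4346.007936
x = (-52.590521·-144.004 − -30.042·-1940.035531) / 4346.007936 = -11.668019
y = (-46.644·-1940.035531 − -52.590521·-78.920) / 4346.007936 = 19.866640
|P − Q| = √((-11.668019 − 43.219)² + (19.866640 − -31.316)²) = 75.048301

75.048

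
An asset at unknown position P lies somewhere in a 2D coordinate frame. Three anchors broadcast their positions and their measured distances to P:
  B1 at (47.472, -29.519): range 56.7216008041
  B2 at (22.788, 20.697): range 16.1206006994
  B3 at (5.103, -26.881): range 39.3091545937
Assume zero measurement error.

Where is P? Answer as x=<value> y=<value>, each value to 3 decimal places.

eq1: (x − 47.472)² + (y + 29.519)² = 56.7216008041²
eq2: (x − 22.788)² + (y − 20.697)² = 16.1206006994²
eq3: (x − 5.103)² + (y + 26.881)² = 39.3091545937²
eq2−eq3, eq2−eq1 (x²,y² cancel):
  -35.370·x − 95.156·y = -1484.365851
  49.368·x − 100.432·y = -780.162839
det = -35.370·-100.432 − -95.156·49.368 = 8249.941248
x = (-1484.365851·-100.432 − -95.156·-780.162839) / 8249.941248 = 9.071659
y = (-35.370·-780.162839 − -1484.365851·49.368) / 8249.941248 = 12.227303

x=9.072 y=12.227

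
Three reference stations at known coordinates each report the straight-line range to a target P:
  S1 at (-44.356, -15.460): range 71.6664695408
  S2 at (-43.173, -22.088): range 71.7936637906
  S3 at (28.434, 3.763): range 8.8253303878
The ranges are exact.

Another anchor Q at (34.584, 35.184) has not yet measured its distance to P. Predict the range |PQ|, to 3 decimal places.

40.840

eq1: (x + 44.356)² + (y + 15.460)² = 71.6664695408²
eq2: (x + 43.173)² + (y + 22.088)² = 71.7936637906²
eq3: (x − 28.434)² + (y − 3.763)² = 8.8253303878²
eq3−eq2, eq3−eq1 (x²,y² cancel):
  -143.214·x − 51.702·y = -3547.308556
  -145.580·x − 38.446·y = -3674.382589
det = -143.214·-38.446 − -51.702·-145.580 = -2020.771716
x = (-3547.308556·-38.446 − -51.702·-3674.382589) / -2020.771716 = 26.521107
y = (-143.214·-3674.382589 − -3547.308556·-145.580) / -2020.771716 = -4.852527
|P − Q| = √((26.521107 − 34.584)² + (-4.852527 − 35.184)²) = 40.840344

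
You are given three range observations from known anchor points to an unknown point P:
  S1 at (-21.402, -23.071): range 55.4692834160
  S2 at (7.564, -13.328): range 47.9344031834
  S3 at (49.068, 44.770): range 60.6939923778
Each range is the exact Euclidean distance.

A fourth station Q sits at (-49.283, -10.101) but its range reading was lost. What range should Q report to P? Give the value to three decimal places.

eq1: (x + 21.402)² + (y + 23.071)² = 55.4692834160²
eq2: (x − 7.564)² + (y + 13.328)² = 47.9344031834²
eq3: (x − 49.068)² + (y − 44.770)² = 60.6939923778²
eq2−eq1, eq2−eq3 (x²,y² cancel):
  -57.932·x − 19.486·y = -23.667429
  83.008·x + 116.196·y = 2791.118142
det = -57.932·116.196 − -19.486·83.008 = -5113.972784
x = (-23.667429·116.196 − -19.486·2791.118142) / -5113.972784 = -10.097368
y = (-57.932·2791.118142 − -23.667429·83.008) / -5113.972784 = 31.234126
|P − Q| = √((-10.097368 − -49.283)² + (31.234126 − -10.101)²) = 56.957057

56.957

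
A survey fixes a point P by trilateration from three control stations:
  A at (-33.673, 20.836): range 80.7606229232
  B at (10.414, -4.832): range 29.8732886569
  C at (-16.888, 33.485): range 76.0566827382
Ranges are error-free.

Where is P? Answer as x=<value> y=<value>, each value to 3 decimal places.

x=34.311 y=-22.758

eq1: (x + 33.673)² + (y − 20.836)² = 80.7606229232²
eq2: (x − 10.414)² + (y + 4.832)² = 29.8732886569²
eq3: (x + 16.888)² + (y − 33.485)² = 76.0566827382²
eq3−eq1, eq3−eq2 (x²,y² cancel):
  -33.570·x − 25.298·y = -576.099170
  54.604·x − 76.634·y = 3617.555465
det = -33.570·-76.634 − -25.298·54.604 = 3953.975372
x = (-576.099170·-76.634 − -25.298·3617.555465) / 3953.975372 = 34.311216
y = (-33.570·3617.555465 − -576.099170·54.604) / 3953.975372 = -22.757860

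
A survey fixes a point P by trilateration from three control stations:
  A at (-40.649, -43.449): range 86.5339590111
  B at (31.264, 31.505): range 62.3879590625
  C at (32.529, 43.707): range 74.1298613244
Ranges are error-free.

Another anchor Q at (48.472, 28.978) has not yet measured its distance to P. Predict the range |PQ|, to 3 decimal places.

58.508

eq1: (x + 40.649)² + (y + 43.449)² = 86.5339590111²
eq2: (x − 31.264)² + (y − 31.505)² = 62.3879590625²
eq3: (x − 32.529)² + (y − 43.707)² = 74.1298613244²
eq3−eq1, eq3−eq2 (x²,y² cancel):
  -146.356·x − 174.312·y = -1421.170610
  -2.530·x − 24.404·y = 604.543935
det = -146.356·-24.404 − -174.312·-2.530 = 3130.662464
x = (-1421.170610·-24.404 − -174.312·604.543935) / 3130.662464 = 44.738617
y = (-146.356·604.543935 − -1421.170610·-2.530) / 3130.662464 = -29.410451
|P − Q| = √((44.738617 − 48.472)² + (-29.410451 − 28.978)²) = 58.507686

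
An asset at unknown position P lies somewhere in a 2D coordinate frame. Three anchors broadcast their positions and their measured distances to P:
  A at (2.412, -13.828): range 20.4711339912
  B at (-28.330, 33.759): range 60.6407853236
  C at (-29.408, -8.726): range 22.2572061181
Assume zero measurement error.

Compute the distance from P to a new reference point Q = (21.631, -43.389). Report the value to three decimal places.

40.450

eq1: (x − 2.412)² + (y + 13.828)² = 20.4711339912²
eq2: (x + 28.330)² + (y − 33.759)² = 60.6407853236²
eq3: (x + 29.408)² + (y + 8.726)² = 22.2572061181²
eq2−eq1, eq2−eq3 (x²,y² cancel):
  61.484·x − 95.174·y = 1513.009865
  -2.156·x − 84.970·y = 2180.636179
det = 61.484·-84.970 − -95.174·-2.156 = -5429.490624
x = (1513.009865·-84.970 − -95.174·2180.636179) / -5429.490624 = -14.546377
y = (61.484·2180.636179 − 1513.009865·-2.156) / -5429.490624 = -25.294506
|P − Q| = √((-14.546377 − 21.631)² + (-25.294506 − -43.389)²) = 40.450134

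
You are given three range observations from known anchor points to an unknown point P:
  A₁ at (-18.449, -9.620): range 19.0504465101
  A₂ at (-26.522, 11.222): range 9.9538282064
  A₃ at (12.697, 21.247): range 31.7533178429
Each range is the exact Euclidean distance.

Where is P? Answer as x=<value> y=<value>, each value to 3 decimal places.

eq1: (x + 18.449)² + (y + 9.620)² = 19.0504465101²
eq2: (x + 26.522)² + (y − 11.222)² = 9.9538282064²
eq3: (x − 12.697)² + (y − 21.247)² = 31.7533178429²
eq1−eq3, eq1−eq2 (x²,y² cancel):
  62.292·x + 61.734·y = -465.614865
  -16.146·x + 41.684·y = 660.280583
det = 62.292·41.684 − 61.734·-16.146 = 3593.336892
x = (-465.614865·41.684 − 61.734·660.280583) / 3593.336892 = -16.745007
y = (62.292·660.280583 − -465.614865·-16.146) / 3593.336892 = 9.354085

x=-16.745 y=9.354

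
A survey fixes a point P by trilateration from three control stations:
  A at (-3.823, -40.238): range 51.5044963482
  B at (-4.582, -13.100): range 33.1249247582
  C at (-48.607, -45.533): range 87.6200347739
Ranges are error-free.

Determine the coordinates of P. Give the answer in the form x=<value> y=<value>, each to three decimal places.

eq1: (x + 3.823)² + (y + 40.238)² = 51.5044963482²
eq2: (x + 4.582)² + (y + 13.100)² = 33.1249247582²
eq3: (x + 48.607)² + (y + 45.533)² = 87.6200347739²
eq3−eq1, eq3−eq2 (x²,y² cancel):
  89.568·x + 10.590·y = 2222.374785
  88.050·x + 64.866·y = 2336.720040
det = 89.568·64.866 − 10.590·88.050 = 4877.468388
x = (2222.374785·64.866 − 10.590·2336.720040) / 4877.468388 = 24.482106
y = (89.568·2336.720040 − 2222.374785·88.050) / 4877.468388 = 2.791456

x=24.482 y=2.791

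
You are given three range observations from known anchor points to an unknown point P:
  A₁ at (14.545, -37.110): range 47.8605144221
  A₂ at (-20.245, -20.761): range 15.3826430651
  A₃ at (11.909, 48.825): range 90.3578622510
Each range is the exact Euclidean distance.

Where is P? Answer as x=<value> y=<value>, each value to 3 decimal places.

x=-32.743 y=-29.729

eq1: (x − 14.545)² + (y + 37.110)² = 47.8605144221²
eq2: (x + 20.245)² + (y + 20.761)² = 15.3826430651²
eq3: (x − 11.909)² + (y − 48.825)² = 90.3578622510²
eq3−eq1, eq3−eq2 (x²,y² cancel):
  5.272·x − 171.870·y = 4936.918649
  -64.308·x − 139.172·y = 6243.091803
det = 5.272·-139.172 − -171.870·-64.308 = -11786.330744
x = (4936.918649·-139.172 − -171.870·6243.091803) / -11786.330744 = -32.742959
y = (5.272·6243.091803 − 4936.918649·-64.308) / -11786.330744 = -29.729095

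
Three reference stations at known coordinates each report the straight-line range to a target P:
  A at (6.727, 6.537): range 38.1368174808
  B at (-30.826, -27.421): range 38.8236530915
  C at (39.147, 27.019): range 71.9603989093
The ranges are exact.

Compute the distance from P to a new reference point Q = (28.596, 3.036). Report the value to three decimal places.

60.278

eq1: (x − 6.727)² + (y − 6.537)² = 38.1368174808²
eq2: (x + 30.826)² + (y + 27.421)² = 38.8236530915²
eq3: (x − 39.147)² + (y − 27.019)² = 71.9603989093²
eq2−eq1, eq2−eq3 (x²,y² cancel):
  75.106·x + 67.916·y = -1561.309427
  139.946·x + 108.880·y = -3110.662519
det = 75.106·108.880 − 67.916·139.946 = -1327.031256
x = (-1561.309427·108.880 − 67.916·-3110.662519) / -1327.031256 = -31.098277
y = (75.106·-3110.662519 − -1561.309427·139.946) / -1327.031256 = 11.401698
|P − Q| = √((-31.098277 − 28.596)² + (11.401698 − 3.036)²) = 60.277621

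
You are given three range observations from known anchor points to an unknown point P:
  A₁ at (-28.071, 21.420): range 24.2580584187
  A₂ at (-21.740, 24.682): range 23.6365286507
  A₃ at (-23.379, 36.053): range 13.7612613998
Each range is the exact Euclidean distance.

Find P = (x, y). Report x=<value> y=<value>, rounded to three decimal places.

eq1: (x + 28.071)² + (y − 21.420)² = 24.2580584187²
eq2: (x + 21.740)² + (y − 24.682)² = 23.6365286507²
eq3: (x + 23.379)² + (y − 36.053)² = 13.7612613998²
eq1−eq3, eq1−eq2 (x²,y² cancel):
  9.384·x + 29.266·y = 998.680092
  12.662·x + 6.524·y = -135.200805
det = 9.384·6.524 − 29.266·12.662 = -309.344876
x = (998.680092·6.524 − 29.266·-135.200805) / -309.344876 = -33.852753
y = (9.384·-135.200805 − 998.680092·12.662) / -309.344876 = 44.978963

x=-33.853 y=44.979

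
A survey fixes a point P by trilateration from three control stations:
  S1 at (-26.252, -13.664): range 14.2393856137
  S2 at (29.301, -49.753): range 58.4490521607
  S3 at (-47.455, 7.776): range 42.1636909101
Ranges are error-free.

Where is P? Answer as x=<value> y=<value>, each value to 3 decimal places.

x=-24.884 y=-27.838

eq1: (x + 26.252)² + (y + 13.664)² = 14.2393856137²
eq2: (x − 29.301)² + (y + 49.753)² = 58.4490521607²
eq3: (x + 47.455)² + (y − 7.776)² = 42.1636909101²
eq2−eq3, eq2−eq1 (x²,y² cancel):
  -153.512·x + 115.058·y = 617.048458
  -111.106·x + 72.178·y = 755.494386
det = -153.512·72.178 − 115.058·-111.106 = 1703.445012
x = (617.048458·72.178 − 115.058·755.494386) / 1703.445012 = -24.883897
y = (-153.512·755.494386 − 617.048458·-111.106) / 1703.445012 = -27.837510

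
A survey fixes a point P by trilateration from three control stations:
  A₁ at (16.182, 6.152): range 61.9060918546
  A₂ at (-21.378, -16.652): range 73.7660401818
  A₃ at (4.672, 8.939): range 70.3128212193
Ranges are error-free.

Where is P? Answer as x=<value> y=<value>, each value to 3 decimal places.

x=45.124 y=-48.572

eq1: (x − 16.182)² + (y − 6.152)² = 61.9060918546²
eq2: (x + 21.378)² + (y + 16.652)² = 73.7660401818²
eq3: (x − 4.672)² + (y − 8.939)² = 70.3128212193²
eq1−eq3, eq1−eq2 (x²,y² cancel):
  -23.020·x + 5.574·y = -1309.499542
  -75.120·x − 45.608·y = -1174.460715
det = -23.020·-45.608 − 5.574·-75.120 = 1468.615040
x = (-1309.499542·-45.608 − 5.574·-1174.460715) / 1468.615040 = 45.124214
y = (-23.020·-1174.460715 − -1309.499542·-75.120) / 1468.615040 = -48.571966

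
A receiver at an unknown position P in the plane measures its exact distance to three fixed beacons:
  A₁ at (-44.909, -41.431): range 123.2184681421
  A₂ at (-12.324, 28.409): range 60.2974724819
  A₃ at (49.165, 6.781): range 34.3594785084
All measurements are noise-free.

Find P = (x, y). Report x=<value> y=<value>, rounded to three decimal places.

x=46.634 y=41.047

eq1: (x + 44.909)² + (y + 41.431)² = 123.2184681421²
eq2: (x + 12.324)² + (y − 28.409)² = 60.2974724819²
eq3: (x − 49.165)² + (y − 6.781)² = 34.3594785084²
eq2−eq3, eq2−eq1 (x²,y² cancel):
  122.978·x − 43.256·y = 3959.438353
  -65.170·x − 139.680·y = -8772.611919
det = 122.978·-139.680 − -43.256·-65.170 = -19996.560560
x = (3959.438353·-139.680 − -43.256·-8772.611919) / -19996.560560 = 46.634142
y = (122.978·-8772.611919 − 3959.438353·-65.170) / -19996.560560 = 41.047143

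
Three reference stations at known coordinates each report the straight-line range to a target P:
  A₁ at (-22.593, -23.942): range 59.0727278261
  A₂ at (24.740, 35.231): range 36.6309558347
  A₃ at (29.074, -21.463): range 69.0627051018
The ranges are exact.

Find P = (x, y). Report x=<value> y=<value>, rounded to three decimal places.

x=-11.875 y=34.150

eq1: (x + 22.593)² + (y + 23.942)² = 59.0727278261²
eq2: (x − 24.740)² + (y − 35.231)² = 36.6309558347²
eq3: (x − 29.074)² + (y + 21.463)² = 69.0627051018²
eq3−eq2, eq3−eq1 (x²,y² cancel):
  -8.668·x + 113.388·y = 3975.163427
  -103.334·x − 4.958·y = 1057.775231
det = -8.668·-4.958 − 113.388·-103.334 = 11759.811536
x = (3975.163427·-4.958 − 113.388·1057.775231) / 11759.811536 = -11.875010
y = (-8.668·1057.775231 − 3975.163427·-103.334) / 11759.811536 = 34.150270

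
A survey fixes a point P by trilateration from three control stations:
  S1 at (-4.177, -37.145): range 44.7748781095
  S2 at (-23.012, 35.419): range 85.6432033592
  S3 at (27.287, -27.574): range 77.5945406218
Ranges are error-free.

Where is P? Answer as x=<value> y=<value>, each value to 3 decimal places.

x=-47.962 y=-46.509

eq1: (x + 4.177)² + (y + 37.145)² = 44.7748781095²
eq2: (x + 23.012)² + (y − 35.419)² = 85.6432033592²
eq3: (x − 27.287)² + (y + 27.574)² = 77.5945406218²
eq1−eq2, eq1−eq3 (x²,y² cancel):
  -37.670·x + 145.128·y = -4943.109221
  62.928·x + 19.142·y = -3908.415534
det = -37.670·19.142 − 145.128·62.928 = -9853.693924
x = (-4943.109221·19.142 − 145.128·-3908.415534) / -9853.693924 = -47.961662
y = (-37.670·-3908.415534 − -4943.109221·62.928) / -9853.693924 = -46.509461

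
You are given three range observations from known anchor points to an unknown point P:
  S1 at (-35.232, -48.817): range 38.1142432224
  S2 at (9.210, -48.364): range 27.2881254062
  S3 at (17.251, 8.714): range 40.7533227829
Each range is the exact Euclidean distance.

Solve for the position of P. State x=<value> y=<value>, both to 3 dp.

eq1: (x + 35.232)² + (y + 48.817)² = 38.1142432224²
eq2: (x − 9.210)² + (y + 48.364)² = 27.2881254062²
eq3: (x − 17.251)² + (y − 8.714)² = 40.7533227829²
eq2−eq1, eq2−eq3 (x²,y² cancel):
  -88.884·x − 0.906·y = 492.438969
  16.082·x + 114.156·y = -2966.561329
det = -88.884·114.156 − -0.906·16.082 = -10132.071612
x = (492.438969·114.156 − -0.906·-2966.561329) / -10132.071612 = -5.282943
y = (-88.884·-2966.561329 − 492.438969·16.082) / -10132.071612 = -25.242659

x=-5.283 y=-25.243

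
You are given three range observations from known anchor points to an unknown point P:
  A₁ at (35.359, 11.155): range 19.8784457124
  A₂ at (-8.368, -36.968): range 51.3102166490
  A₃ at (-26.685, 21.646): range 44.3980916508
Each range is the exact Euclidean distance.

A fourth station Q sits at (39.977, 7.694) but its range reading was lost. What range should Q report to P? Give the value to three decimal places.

24.308

eq1: (x − 35.359)² + (y − 11.155)² = 19.8784457124²
eq2: (x + 8.368)² + (y + 36.968)² = 51.3102166490²
eq3: (x + 26.685)² + (y − 21.646)² = 44.3980916508²
eq3−eq2, eq3−eq1 (x²,y² cancel):
  36.634·x − 117.228·y = -405.529883
  124.088·x − 20.982·y = 1770.092303
det = 36.634·-20.982 − -117.228·124.088 = 13777.933476
x = (-405.529883·-20.982 − -117.228·1770.092303) / 13777.933476 = 15.678201
y = (36.634·1770.092303 − -405.529883·124.088) / 13777.933476 = 8.358797
|P − Q| = √((15.678201 − 39.977)² + (8.358797 − 7.694)²) = 24.307892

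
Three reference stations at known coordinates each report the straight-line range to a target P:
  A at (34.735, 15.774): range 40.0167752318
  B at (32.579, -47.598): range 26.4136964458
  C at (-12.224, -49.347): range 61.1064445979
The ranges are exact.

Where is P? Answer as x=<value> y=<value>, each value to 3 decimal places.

eq1: (x − 34.735)² + (y − 15.774)² = 40.0167752318²
eq2: (x − 32.579)² + (y + 47.598)² = 26.4136964458²
eq3: (x + 12.224)² + (y + 49.347)² = 61.1064445979²
eq1−eq2, eq1−eq3 (x²,y² cancel):
  -4.312·x − 126.744·y = 2775.280484
  -93.918·x − 130.242·y = -1003.441987
det = -4.312·-130.242 − -126.744·-93.918 = -11341.939488
x = (2775.280484·-130.242 − -126.744·-1003.441987) / -11341.939488 = 43.082432
y = (-4.312·-1003.441987 − 2775.280484·-93.918) / -11341.939488 = -23.362462

x=43.082 y=-23.362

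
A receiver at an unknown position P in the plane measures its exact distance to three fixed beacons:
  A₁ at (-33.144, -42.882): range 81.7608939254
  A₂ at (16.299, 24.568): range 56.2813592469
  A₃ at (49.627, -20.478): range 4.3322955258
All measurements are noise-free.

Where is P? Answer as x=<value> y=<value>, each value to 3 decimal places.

eq1: (x + 33.144)² + (y + 42.882)² = 81.7608939254²
eq2: (x − 16.299)² + (y − 24.568)² = 56.2813592469²
eq3: (x − 49.627)² + (y + 20.478)² = 4.3322955258²
eq2−eq3, eq2−eq1 (x²,y² cancel):
  66.656·x − 90.092·y = 5161.766202
  -98.886·x − 134.900·y = -1449.105742
det = 66.656·-134.900 − -90.092·-98.886 = -17900.731912
x = (5161.766202·-134.900 − -90.092·-1449.105742) / -17900.731912 = 46.192251
y = (66.656·-1449.105742 − 5161.766202·-98.886) / -17900.731912 = -23.118318

x=46.192 y=-23.118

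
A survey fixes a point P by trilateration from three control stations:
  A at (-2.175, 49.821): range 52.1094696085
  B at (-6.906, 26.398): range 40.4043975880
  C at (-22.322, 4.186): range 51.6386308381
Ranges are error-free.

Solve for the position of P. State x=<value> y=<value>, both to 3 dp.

x=29.161 y=8.187

eq1: (x + 2.175)² + (y − 49.821)² = 52.1094696085²
eq2: (x + 6.906)² + (y − 26.398)² = 40.4043975880²
eq3: (x + 22.322)² + (y − 4.186)² = 51.6386308381²
eq2−eq3, eq2−eq1 (x²,y² cancel):
  -30.832·x − 44.424·y = -1262.785810
  9.462·x + 46.846·y = 659.433948
det = -30.832·46.846 − -44.424·9.462 = -1024.015984
x = (-1262.785810·46.846 − -44.424·659.433948) / -1024.015984 = 29.161430
y = (-30.832·659.433948 − -1262.785810·9.462) / -1024.015984 = 8.186579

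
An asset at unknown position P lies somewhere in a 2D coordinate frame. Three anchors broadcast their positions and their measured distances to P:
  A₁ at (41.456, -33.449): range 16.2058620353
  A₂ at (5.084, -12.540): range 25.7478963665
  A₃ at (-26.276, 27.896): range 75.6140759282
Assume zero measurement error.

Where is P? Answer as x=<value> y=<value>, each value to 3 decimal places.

eq1: (x − 41.456)² + (y + 33.449)² = 16.2058620353²
eq2: (x − 5.084)² + (y + 12.540)² = 25.7478963665²
eq3: (x + 26.276)² + (y − 27.896)² = 75.6140759282²
eq2−eq3, eq2−eq1 (x²,y² cancel):
  -62.720·x + 80.872·y = -3769.017975
  72.744·x − 41.818·y = 3054.661084
det = -62.720·-41.818 − 80.872·72.744 = -3260.127808
x = (-3769.017975·-41.818 − 80.872·3054.661084) / -3260.127808 = 27.429525
y = (-62.720·3054.661084 − -3769.017975·72.744) / -3260.127808 = -25.331860

x=27.430 y=-25.332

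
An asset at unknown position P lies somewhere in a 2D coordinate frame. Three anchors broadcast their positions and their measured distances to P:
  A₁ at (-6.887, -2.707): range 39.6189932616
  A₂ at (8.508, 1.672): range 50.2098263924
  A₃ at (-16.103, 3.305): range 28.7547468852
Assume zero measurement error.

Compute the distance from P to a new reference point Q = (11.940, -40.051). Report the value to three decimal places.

eq1: (x + 6.887)² + (y + 2.707)² = 39.6189932616²
eq2: (x − 8.508)² + (y − 1.672)² = 50.2098263924²
eq3: (x + 16.103)² + (y − 3.305)² = 28.7547468852²
eq1−eq3, eq1−eq2 (x²,y² cancel):
  -18.432·x + 12.024·y = 958.300175
  30.790·x + 8.758·y = -930.939009
det = -18.432·8.758 − 12.024·30.790 = -531.646416
x = (958.300175·8.758 − 12.024·-930.939009) / -531.646416 = -36.841034
y = (-18.432·-930.939009 − 958.300175·30.790) / -531.646416 = 23.224072
|P − Q| = √((-36.841034 − 11.940)² + (23.224072 − -40.051)²) = 79.895707

79.896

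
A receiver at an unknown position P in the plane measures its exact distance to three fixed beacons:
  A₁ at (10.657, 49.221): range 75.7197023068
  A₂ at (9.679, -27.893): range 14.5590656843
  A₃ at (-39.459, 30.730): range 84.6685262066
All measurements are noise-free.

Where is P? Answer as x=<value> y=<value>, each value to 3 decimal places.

eq1: (x − 10.657)² + (y − 49.221)² = 75.7197023068²
eq2: (x − 9.679)² + (y + 27.893)² = 14.5590656843²
eq3: (x + 39.459)² + (y − 30.730)² = 84.6685262066²
eq1−eq2, eq1−eq3 (x²,y² cancel):
  -1.956·x − 154.228·y = 3856.930924
  -100.232·x − 36.982·y = -1470.218922
det = -1.956·-36.982 − -154.228·-100.232 = -15386.244104
x = (3856.930924·-36.982 − -154.228·-1470.218922) / -15386.244104 = 24.007545
y = (-1.956·-1470.218922 − 3856.930924·-100.232) / -15386.244104 = -25.312457

x=24.008 y=-25.312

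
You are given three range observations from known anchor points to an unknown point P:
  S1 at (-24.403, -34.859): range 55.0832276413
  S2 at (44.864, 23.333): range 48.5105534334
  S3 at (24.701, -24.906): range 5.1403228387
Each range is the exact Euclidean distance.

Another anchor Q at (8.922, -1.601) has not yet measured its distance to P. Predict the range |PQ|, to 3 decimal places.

29.272

eq1: (x + 24.403)² + (y + 34.859)² = 55.0832276413²
eq2: (x − 44.864)² + (y − 23.333)² = 48.5105534334²
eq3: (x − 24.701)² + (y + 24.906)² = 5.1403228387²
eq2−eq1, eq2−eq3 (x²,y² cancel):
  -138.534·x − 116.384·y = -1427.439268
  -40.326·x − 96.478·y = 1000.091728
det = -138.534·-96.478 − -116.384·-40.326 = 8672.182068
x = (-1427.439268·-96.478 − -116.384·1000.091728) / 8672.182068 = 29.301871
y = (-138.534·1000.091728 − -1427.439268·-40.326) / 8672.182068 = -22.613642
|P − Q| = √((29.301871 − 8.922)² + (-22.613642 − -1.601)²) = 29.272347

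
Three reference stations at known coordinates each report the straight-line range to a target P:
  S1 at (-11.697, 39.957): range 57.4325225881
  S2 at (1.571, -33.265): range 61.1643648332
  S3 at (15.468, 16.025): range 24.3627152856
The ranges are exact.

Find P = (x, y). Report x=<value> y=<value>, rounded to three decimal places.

x=39.783 y=14.494

eq1: (x + 11.697)² + (y − 39.957)² = 57.4325225881²
eq2: (x − 1.571)² + (y + 33.265)² = 61.1643648332²
eq3: (x − 15.468)² + (y − 16.025)² = 24.3627152856²
eq3−eq1, eq3−eq2 (x²,y² cancel):
  -54.330·x + 47.864·y = -1467.630746
  -27.794·x − 98.580·y = -2534.569012
det = -54.330·-98.580 − 47.864·-27.794 = 6686.183416
x = (-1467.630746·-98.580 − 47.864·-2534.569012) / 6686.183416 = 39.782584
y = (-54.330·-2534.569012 − -1467.630746·-27.794) / 6686.183416 = 14.494338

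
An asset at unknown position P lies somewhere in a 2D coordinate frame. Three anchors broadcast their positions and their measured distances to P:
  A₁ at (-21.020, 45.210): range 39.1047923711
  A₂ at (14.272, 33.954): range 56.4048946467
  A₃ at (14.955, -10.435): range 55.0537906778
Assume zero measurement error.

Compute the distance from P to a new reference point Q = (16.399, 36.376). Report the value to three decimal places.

eq1: (x + 21.020)² + (y − 45.210)² = 39.1047923711²
eq2: (x − 14.272)² + (y − 33.954)² = 56.4048946467²
eq3: (x − 14.955)² + (y + 10.435)² = 55.0537906778²
eq1−eq2, eq1−eq3 (x²,y² cancel):
  70.584·x − 22.512·y = -2781.547754
  71.950·x − 111.290·y = -3654.978332
det = 70.584·-111.290 − -22.512·71.950 = -6235.554960
x = (-2781.547754·-111.290 − -22.512·-3654.978332) / -6235.554960 = -36.448653
y = (70.584·-3654.978332 − -2781.547754·71.950) / -6235.554960 = 9.277543
|P − Q| = √((-36.448653 − 16.399)² + (9.277543 − 36.376)²) = 59.390241

59.390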